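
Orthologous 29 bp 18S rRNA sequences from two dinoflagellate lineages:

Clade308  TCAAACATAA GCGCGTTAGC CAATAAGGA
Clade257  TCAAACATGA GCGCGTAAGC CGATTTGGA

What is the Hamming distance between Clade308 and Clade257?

5

Differing sites — 9:A/G; 17:T/A; 22:A/G; 25:A/T; 26:A/T.
That gives 5 mismatches out of 29 aligned sites, so the Hamming distance is 5.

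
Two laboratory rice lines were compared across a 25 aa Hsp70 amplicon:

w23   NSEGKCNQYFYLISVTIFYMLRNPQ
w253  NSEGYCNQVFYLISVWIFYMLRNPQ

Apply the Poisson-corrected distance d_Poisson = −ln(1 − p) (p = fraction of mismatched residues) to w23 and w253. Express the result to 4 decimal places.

0.1278

Differing sites — 5:K/Y; 9:Y/V; 16:T/W.
p = 3/25 = 0.120000.
d = −ln(1 − 0.120000) = −ln(0.880000) = 0.1278.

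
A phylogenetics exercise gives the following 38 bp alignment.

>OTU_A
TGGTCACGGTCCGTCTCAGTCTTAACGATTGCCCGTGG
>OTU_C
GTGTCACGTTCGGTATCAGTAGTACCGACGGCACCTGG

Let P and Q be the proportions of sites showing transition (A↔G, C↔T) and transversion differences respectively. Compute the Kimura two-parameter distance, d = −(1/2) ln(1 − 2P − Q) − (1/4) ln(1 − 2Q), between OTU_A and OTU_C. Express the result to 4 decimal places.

Mismatches occur at site 1 (T↔G, transversion), site 2 (G↔T, transversion), site 9 (G↔T, transversion), site 12 (C↔G, transversion), site 15 (C↔A, transversion), site 21 (C↔A, transversion), site 22 (T↔G, transversion), site 25 (A↔C, transversion), site 29 (T↔C, transition), site 30 (T↔G, transversion), site 33 (C↔A, transversion), site 35 (G↔C, transversion).
Of the 12 differences, 1 transition and 11 transversions over 38 sites: P = 1/38 = 0.026316, Q = 11/38 = 0.289474.
d = −0.5·ln(0.657894) − 0.25·ln(0.421052) = −0.5·(-0.418711) − 0.25·(-0.864999) = 0.4256.

0.4256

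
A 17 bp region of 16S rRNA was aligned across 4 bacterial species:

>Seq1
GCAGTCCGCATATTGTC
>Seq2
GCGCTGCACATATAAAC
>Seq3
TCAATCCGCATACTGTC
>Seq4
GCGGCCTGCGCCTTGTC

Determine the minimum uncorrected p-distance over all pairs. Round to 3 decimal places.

0.176

Pairwise Hamming distances:
  Seq1 vs Seq2: 7
  Seq1 vs Seq3: 3
  Seq1 vs Seq4: 6
  Seq2 vs Seq3: 9
  Seq2 vs Seq4: 11
  Seq3 vs Seq4: 9
The smallest is 3 mismatches, between Seq1 and Seq3; p = 3/17 = 0.176.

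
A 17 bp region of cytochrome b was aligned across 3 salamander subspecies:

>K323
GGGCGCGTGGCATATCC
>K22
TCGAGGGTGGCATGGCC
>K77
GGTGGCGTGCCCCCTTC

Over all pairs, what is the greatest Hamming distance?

Pairwise Hamming distances:
  K323 vs K22: 6
  K323 vs K77: 7
  K22 vs K77: 11
The largest is 11, between K22 and K77.

11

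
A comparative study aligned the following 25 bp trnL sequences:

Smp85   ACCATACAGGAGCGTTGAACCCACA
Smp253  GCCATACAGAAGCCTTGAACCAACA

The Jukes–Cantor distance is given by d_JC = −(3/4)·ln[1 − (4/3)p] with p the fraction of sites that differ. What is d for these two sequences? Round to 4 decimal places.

Differing sites — 1:A/G; 10:G/A; 14:G/C; 22:C/A.
p = 4/25 = 0.160000.
d = −0.75 · ln(1 − (4/3)·0.160000) = −0.75 · ln(0.786667) = −0.75 · (-0.239950) = 0.1800.

0.1800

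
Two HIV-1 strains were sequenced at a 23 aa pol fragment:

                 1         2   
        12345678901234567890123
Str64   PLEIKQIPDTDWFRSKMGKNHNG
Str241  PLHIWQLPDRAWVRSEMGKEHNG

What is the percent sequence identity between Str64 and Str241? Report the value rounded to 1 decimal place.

65.2%

Mismatches occur at site 3 (E/H), site 5 (K/W), site 7 (I/L), site 10 (T/R), site 11 (D/A), site 13 (F/V), site 16 (K/E), site 20 (N/E).
15 of the 23 sites match, so the percent identity is 15/23 × 100 = 65.2%.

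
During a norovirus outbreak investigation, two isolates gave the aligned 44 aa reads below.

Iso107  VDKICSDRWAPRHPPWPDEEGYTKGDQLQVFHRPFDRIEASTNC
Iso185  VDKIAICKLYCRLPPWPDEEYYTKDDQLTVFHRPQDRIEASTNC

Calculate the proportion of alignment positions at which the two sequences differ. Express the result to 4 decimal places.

0.2727

Differing sites — 5:C/A; 6:S/I; 7:D/C; 8:R/K; 9:W/L; 10:A/Y; 11:P/C; 13:H/L; 21:G/Y; 25:G/D; 29:Q/T; 35:F/Q.
There are 12 differences over 44 sites, so p = 12/44 = 0.2727.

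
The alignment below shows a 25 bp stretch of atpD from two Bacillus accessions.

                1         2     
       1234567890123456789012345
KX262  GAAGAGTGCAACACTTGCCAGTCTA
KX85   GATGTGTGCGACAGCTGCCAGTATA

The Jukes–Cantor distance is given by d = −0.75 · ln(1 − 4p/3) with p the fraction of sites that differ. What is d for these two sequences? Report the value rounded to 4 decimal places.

The sequences differ at positions 3 (A/T), 5 (A/T), 10 (A/G), 14 (C/G), 15 (T/C), 23 (C/A).
p = 6/25 = 0.240000.
d = −0.75 · ln(1 − (4/3)·0.240000) = −0.75 · ln(0.680000) = −0.75 · (-0.385662) = 0.2892.

0.2892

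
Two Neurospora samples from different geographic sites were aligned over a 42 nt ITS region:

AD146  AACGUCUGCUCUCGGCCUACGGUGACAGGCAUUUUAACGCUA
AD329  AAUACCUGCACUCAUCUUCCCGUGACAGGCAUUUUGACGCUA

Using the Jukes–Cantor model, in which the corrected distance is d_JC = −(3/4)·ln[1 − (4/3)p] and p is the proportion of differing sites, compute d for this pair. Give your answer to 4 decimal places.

Mismatches occur at site 3 (C→U), site 4 (G→A), site 5 (U→C), site 10 (U→A), site 14 (G→A), site 15 (G→U), site 17 (C→U), site 19 (A→C), site 21 (G→C), site 36 (A→G).
p = 10/42 = 0.238095.
d = −0.75 · ln(1 − (4/3)·0.238095) = −0.75 · ln(0.682540) = −0.75 · (-0.381934) = 0.2865.

0.2865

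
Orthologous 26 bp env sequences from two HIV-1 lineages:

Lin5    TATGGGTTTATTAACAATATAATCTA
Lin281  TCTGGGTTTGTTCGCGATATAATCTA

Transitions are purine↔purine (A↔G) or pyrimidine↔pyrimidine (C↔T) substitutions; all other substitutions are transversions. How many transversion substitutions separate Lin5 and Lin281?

Differing sites — 2:A/C (Tv); 10:A/G (Ti); 13:A/C (Tv); 14:A/G (Ti); 16:A/G (Ti).
Of the 5 differences, 3 transitions and 2 transversions, so the answer is 2.

2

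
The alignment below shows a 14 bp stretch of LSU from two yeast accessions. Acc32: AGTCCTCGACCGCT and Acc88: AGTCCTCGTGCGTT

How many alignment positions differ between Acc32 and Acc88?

3

The sequences differ at positions 9 (A/T), 10 (C/G), 13 (C/T).
That gives 3 mismatches out of 14 aligned sites, so the Hamming distance is 3.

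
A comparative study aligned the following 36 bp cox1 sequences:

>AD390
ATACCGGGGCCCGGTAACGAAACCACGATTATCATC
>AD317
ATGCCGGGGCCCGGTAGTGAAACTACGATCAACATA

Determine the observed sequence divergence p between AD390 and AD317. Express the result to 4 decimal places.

0.1944

Mismatches occur at site 3 (A/G), site 17 (A/G), site 18 (C/T), site 24 (C/T), site 30 (T/C), site 32 (T/A), site 36 (C/A).
There are 7 differences over 36 sites, so p = 7/36 = 0.1944.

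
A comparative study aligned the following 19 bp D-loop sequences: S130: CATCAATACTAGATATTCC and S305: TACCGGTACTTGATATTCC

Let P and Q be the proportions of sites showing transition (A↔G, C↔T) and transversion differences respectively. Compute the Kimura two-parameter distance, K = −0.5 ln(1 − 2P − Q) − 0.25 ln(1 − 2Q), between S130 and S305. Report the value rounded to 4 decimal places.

The sequences differ at positions 1 (C/T, transition), 3 (T/C, transition), 5 (A/G, transition), 6 (A/G, transition), 11 (A/T, transversion).
Of the 5 differences, 4 transitions and 1 transversion over 19 sites: P = 4/19 = 0.210526, Q = 1/19 = 0.052632.
d = −0.5·ln(0.526316) − 0.25·ln(0.894736) = −0.5·(-0.641853) − 0.25·(-0.111227) = 0.3487.

0.3487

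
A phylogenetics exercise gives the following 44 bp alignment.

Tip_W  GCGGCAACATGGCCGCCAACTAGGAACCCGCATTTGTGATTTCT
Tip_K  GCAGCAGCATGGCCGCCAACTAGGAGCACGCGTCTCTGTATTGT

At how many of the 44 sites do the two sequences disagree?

10

Differing sites — 3:G/A; 7:A/G; 26:A/G; 28:C/A; 32:A/G; 34:T/C; 36:G/C; 39:A/T; 40:T/A; 43:C/G.
That gives 10 mismatches out of 44 aligned sites, so the Hamming distance is 10.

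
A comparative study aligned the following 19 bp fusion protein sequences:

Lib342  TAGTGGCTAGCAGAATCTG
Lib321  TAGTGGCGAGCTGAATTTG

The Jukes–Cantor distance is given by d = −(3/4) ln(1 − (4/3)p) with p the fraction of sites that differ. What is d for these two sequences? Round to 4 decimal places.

Differing sites — 8:T/G; 12:A/T; 17:C/T.
p = 3/19 = 0.157895.
d = −0.75 · ln(1 − (4/3)·0.157895) = −0.75 · ln(0.789473) = −0.75 · (-0.236390) = 0.1773.

0.1773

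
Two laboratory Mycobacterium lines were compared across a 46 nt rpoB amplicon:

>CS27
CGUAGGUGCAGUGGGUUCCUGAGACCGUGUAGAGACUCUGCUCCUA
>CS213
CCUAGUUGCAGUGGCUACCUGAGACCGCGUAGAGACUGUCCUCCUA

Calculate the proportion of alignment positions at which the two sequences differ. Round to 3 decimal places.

0.152

Differing sites — 2:G/C; 6:G/U; 15:G/C; 17:U/A; 28:U/C; 38:C/G; 40:G/C.
There are 7 differences over 46 sites, so p = 7/46 = 0.152.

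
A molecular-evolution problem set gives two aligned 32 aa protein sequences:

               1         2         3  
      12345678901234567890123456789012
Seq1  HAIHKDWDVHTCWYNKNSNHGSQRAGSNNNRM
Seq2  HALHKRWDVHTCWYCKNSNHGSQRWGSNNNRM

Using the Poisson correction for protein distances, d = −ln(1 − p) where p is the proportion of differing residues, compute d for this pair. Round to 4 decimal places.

0.1335

Mismatches occur at site 3 (I→L), site 6 (D→R), site 15 (N→C), site 25 (A→W).
p = 4/32 = 0.125000.
d = −ln(1 − 0.125000) = −ln(0.875000) = 0.1335.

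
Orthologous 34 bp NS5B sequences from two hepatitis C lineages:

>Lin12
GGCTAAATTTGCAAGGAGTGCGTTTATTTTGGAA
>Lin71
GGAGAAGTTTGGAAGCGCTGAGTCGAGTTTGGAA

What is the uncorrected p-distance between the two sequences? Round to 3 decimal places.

The sequences differ at positions 3 (C/A), 4 (T/G), 7 (A/G), 12 (C/G), 16 (G/C), 17 (A/G), 18 (G/C), 21 (C/A), 24 (T/C), 25 (T/G), 27 (T/G).
There are 11 differences over 34 sites, so p = 11/34 = 0.324.

0.324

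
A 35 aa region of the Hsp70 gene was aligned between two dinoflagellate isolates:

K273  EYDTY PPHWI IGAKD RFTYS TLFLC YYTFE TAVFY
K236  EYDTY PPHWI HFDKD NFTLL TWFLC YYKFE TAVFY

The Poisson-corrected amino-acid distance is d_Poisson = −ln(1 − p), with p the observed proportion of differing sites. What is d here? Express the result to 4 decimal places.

0.2595

Differing sites — 11:I/H; 12:G/F; 13:A/D; 16:R/N; 19:Y/L; 20:S/L; 22:L/W; 28:T/K.
p = 8/35 = 0.228571.
d = −ln(1 − 0.228571) = −ln(0.771429) = 0.2595.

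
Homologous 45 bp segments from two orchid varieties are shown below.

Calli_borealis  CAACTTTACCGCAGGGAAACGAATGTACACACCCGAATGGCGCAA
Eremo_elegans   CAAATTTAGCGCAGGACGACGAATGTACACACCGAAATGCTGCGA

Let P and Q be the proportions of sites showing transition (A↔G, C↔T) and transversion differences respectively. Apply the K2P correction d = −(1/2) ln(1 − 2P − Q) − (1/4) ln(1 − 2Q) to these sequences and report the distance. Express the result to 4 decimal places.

Mismatches occur at site 4 (C/A, transversion), site 9 (C/G, transversion), site 16 (G/A, transition), site 17 (A/C, transversion), site 18 (A/G, transition), site 34 (C/G, transversion), site 35 (G/A, transition), site 40 (G/C, transversion), site 41 (C/T, transition), site 44 (A/G, transition).
Of the 10 differences, 5 transitions and 5 transversions over 45 sites: P = 5/45 = 0.111111, Q = 5/45 = 0.111111.
d = −0.5·ln(0.666667) − 0.25·ln(0.777778) = −0.5·(-0.405465) − 0.25·(-0.251314) = 0.2656.

0.2656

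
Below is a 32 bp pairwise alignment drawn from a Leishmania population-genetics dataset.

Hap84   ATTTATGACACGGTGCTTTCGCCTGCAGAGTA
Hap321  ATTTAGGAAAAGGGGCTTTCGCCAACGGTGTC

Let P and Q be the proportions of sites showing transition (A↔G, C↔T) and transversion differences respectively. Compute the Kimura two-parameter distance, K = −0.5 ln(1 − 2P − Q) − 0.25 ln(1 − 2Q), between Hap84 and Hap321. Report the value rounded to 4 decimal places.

0.3544

The sequences differ at positions 6 (T/G, transversion), 9 (C/A, transversion), 11 (C/A, transversion), 14 (T/G, transversion), 24 (T/A, transversion), 25 (G/A, transition), 27 (A/G, transition), 29 (A/T, transversion), 32 (A/C, transversion).
Of the 9 differences, 2 transitions and 7 transversions over 32 sites: P = 2/32 = 0.062500, Q = 7/32 = 0.218750.
d = −0.5·ln(0.656250) − 0.25·ln(0.562500) = −0.5·(-0.421213) − 0.25·(-0.575364) = 0.3544.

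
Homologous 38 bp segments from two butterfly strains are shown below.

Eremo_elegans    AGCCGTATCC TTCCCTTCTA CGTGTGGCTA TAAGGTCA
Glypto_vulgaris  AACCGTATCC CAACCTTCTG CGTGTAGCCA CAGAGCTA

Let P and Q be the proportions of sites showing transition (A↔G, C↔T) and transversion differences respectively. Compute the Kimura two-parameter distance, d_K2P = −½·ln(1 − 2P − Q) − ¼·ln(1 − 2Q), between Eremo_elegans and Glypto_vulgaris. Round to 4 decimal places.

Differing sites — 2:G/A (Ti); 11:T/C (Ti); 12:T/A (Tv); 13:C/A (Tv); 20:A/G (Ti); 26:G/A (Ti); 29:T/C (Ti); 31:T/C (Ti); 33:A/G (Ti); 34:G/A (Ti); 36:T/C (Ti); 37:C/T (Ti).
Of the 12 differences, 10 transitions and 2 transversions over 38 sites: P = 10/38 = 0.263158, Q = 2/38 = 0.052632.
d = −0.5·ln(0.421052) − 0.25·ln(0.894736) = −0.5·(-0.864999) − 0.25·(-0.111227) = 0.4603.

0.4603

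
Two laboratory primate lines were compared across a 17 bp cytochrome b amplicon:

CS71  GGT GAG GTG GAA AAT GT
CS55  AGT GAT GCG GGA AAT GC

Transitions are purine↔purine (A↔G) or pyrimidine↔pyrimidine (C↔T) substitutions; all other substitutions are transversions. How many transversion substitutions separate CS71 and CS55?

Mismatches occur at site 1 (G↔A, transition), site 6 (G↔T, transversion), site 8 (T↔C, transition), site 11 (A↔G, transition), site 17 (T↔C, transition).
Of the 5 differences, 4 transitions and 1 transversion, so the answer is 1.

1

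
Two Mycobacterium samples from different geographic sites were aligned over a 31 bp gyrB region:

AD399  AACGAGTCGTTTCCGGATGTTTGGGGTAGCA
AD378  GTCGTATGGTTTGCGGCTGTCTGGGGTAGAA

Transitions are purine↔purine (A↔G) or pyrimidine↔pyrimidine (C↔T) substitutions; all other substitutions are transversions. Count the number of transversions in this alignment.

Mismatches occur at site 1 (A→G, transition), site 2 (A→T, transversion), site 5 (A→T, transversion), site 6 (G→A, transition), site 8 (C→G, transversion), site 13 (C→G, transversion), site 17 (A→C, transversion), site 21 (T→C, transition), site 30 (C→A, transversion).
Of the 9 differences, 3 transitions and 6 transversions, so the answer is 6.

6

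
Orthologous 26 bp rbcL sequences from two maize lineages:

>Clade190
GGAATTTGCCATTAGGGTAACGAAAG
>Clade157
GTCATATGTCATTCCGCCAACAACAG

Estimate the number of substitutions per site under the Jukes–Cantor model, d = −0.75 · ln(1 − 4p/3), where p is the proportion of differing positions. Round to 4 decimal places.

Differing sites — 2:G/T; 3:A/C; 6:T/A; 9:C/T; 14:A/C; 15:G/C; 17:G/C; 18:T/C; 22:G/A; 24:A/C.
p = 10/26 = 0.384615.
d = −0.75 · ln(1 − (4/3)·0.384615) = −0.75 · ln(0.487180) = −0.75 · (-0.719122) = 0.5393.

0.5393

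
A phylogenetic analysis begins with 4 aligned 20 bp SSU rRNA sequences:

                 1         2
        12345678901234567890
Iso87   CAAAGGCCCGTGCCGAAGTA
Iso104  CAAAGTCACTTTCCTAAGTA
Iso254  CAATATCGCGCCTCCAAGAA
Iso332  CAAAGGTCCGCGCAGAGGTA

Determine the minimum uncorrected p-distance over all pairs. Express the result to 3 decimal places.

0.200

Pairwise Hamming distances:
  Iso87 vs Iso104: 5
  Iso87 vs Iso254: 9
  Iso87 vs Iso332: 4
  Iso104 vs Iso254: 9
  Iso104 vs Iso332: 9
  Iso254 vs Iso332: 11
The smallest is 4 mismatches, between Iso87 and Iso332; p = 4/20 = 0.200.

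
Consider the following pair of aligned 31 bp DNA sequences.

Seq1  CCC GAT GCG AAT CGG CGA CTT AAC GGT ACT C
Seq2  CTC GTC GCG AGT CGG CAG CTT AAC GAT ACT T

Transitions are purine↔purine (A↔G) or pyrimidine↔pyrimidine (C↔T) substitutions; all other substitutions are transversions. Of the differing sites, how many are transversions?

1

The sequences differ at positions 2 (C/T, transition), 5 (A/T, transversion), 6 (T/C, transition), 11 (A/G, transition), 17 (G/A, transition), 18 (A/G, transition), 26 (G/A, transition), 31 (C/T, transition).
Of the 8 differences, 7 transitions and 1 transversion, so the answer is 1.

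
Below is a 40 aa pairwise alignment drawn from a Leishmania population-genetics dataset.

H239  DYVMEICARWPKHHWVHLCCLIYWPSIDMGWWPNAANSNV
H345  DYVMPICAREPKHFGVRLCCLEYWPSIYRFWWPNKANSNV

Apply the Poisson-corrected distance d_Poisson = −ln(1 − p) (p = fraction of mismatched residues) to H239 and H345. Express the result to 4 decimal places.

0.2877

The sequences differ at positions 5 (E/P), 10 (W/E), 14 (H/F), 15 (W/G), 17 (H/R), 22 (I/E), 28 (D/Y), 29 (M/R), 30 (G/F), 35 (A/K).
p = 10/40 = 0.250000.
d = −ln(1 − 0.250000) = −ln(0.750000) = 0.2877.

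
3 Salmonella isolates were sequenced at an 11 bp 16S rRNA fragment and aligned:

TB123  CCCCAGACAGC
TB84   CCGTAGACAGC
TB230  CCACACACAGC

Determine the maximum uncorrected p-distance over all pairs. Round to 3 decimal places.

Pairwise Hamming distances:
  TB123 vs TB84: 2
  TB123 vs TB230: 2
  TB84 vs TB230: 3
The largest is 3 mismatches, between TB84 and TB230; p = 3/11 = 0.273.

0.273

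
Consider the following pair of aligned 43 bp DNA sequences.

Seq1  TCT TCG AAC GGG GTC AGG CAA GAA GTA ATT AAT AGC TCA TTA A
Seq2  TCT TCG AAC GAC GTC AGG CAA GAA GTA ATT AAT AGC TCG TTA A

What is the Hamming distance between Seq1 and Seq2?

3

Differing sites — 11:G/A; 12:G/C; 39:A/G.
That gives 3 mismatches out of 43 aligned sites, so the Hamming distance is 3.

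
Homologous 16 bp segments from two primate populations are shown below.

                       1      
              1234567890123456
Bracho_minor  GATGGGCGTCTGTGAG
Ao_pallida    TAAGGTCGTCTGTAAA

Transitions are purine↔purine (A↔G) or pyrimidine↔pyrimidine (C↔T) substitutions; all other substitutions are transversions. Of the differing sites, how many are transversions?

3

The sequences differ at positions 1 (G/T, transversion), 3 (T/A, transversion), 6 (G/T, transversion), 14 (G/A, transition), 16 (G/A, transition).
Of the 5 differences, 2 transitions and 3 transversions, so the answer is 3.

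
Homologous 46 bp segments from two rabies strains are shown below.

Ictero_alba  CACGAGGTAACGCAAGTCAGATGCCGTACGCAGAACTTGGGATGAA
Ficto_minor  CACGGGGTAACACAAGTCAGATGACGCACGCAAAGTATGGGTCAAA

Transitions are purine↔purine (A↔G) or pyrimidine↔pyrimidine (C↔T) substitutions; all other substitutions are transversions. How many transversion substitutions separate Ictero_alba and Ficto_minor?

3

The sequences differ at positions 5 (A/G, transition), 12 (G/A, transition), 24 (C/A, transversion), 27 (T/C, transition), 33 (G/A, transition), 35 (A/G, transition), 36 (C/T, transition), 37 (T/A, transversion), 42 (A/T, transversion), 43 (T/C, transition), 44 (G/A, transition).
Of the 11 differences, 8 transitions and 3 transversions, so the answer is 3.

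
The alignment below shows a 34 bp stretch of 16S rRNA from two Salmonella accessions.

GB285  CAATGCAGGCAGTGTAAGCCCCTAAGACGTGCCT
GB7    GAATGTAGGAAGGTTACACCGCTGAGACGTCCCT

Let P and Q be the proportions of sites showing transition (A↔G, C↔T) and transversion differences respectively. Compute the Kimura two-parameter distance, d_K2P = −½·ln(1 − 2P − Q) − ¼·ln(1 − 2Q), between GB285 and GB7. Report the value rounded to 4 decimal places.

The sequences differ at positions 1 (C/G, transversion), 6 (C/T, transition), 10 (C/A, transversion), 13 (T/G, transversion), 14 (G/T, transversion), 17 (A/C, transversion), 18 (G/A, transition), 21 (C/G, transversion), 24 (A/G, transition), 31 (G/C, transversion).
Of the 10 differences, 3 transitions and 7 transversions over 34 sites: P = 3/34 = 0.088235, Q = 7/34 = 0.205882.
d = −0.5·ln(0.617648) − 0.25·ln(0.588236) = −0.5·(-0.481837) − 0.25·(-0.530627) = 0.3736.

0.3736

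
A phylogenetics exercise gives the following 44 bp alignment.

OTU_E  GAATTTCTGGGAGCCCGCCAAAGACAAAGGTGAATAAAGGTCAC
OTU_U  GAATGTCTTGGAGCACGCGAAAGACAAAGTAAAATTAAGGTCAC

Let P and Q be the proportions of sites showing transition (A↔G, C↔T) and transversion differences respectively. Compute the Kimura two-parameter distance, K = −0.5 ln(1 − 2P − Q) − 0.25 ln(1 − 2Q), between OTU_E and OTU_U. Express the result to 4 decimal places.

Mismatches occur at site 5 (T/G, transversion), site 9 (G/T, transversion), site 15 (C/A, transversion), site 19 (C/G, transversion), site 30 (G/T, transversion), site 31 (T/A, transversion), site 32 (G/A, transition), site 36 (A/T, transversion).
Of the 8 differences, 1 transition and 7 transversions over 44 sites: P = 1/44 = 0.022727, Q = 7/44 = 0.159091.
d = −0.5·ln(0.795455) − 0.25·ln(0.681818) = −0.5·(-0.228841) − 0.25·(-0.382993) = 0.2102.

0.2102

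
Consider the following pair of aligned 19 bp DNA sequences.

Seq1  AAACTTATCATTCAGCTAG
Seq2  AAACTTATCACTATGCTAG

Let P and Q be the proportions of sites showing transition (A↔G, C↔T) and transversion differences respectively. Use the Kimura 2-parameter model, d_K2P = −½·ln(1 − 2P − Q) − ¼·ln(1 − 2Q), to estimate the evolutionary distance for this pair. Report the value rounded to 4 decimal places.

Mismatches occur at site 11 (T→C, transition), site 13 (C→A, transversion), site 14 (A→T, transversion).
Of the 3 differences, 1 transition and 2 transversions over 19 sites: P = 1/19 = 0.052632, Q = 2/19 = 0.105263.
d = −0.5·ln(0.789473) − 0.25·ln(0.789474) = −0.5·(-0.236390) − 0.25·(-0.236388) = 0.1773.

0.1773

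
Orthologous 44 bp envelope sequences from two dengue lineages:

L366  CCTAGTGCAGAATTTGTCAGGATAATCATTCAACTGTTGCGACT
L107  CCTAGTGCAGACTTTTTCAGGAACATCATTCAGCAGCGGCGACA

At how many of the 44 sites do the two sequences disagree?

The sequences differ at positions 12 (A/C), 16 (G/T), 23 (T/A), 24 (A/C), 33 (A/G), 35 (T/A), 37 (T/C), 38 (T/G), 44 (T/A).
That gives 9 mismatches out of 44 aligned sites, so the Hamming distance is 9.

9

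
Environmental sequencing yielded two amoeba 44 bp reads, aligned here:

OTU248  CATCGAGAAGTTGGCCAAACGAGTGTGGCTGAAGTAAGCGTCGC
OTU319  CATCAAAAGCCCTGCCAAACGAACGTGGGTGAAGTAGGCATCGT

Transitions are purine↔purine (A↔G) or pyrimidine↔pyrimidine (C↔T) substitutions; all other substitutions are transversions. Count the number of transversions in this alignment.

Differing sites — 5:G/A (Ti); 7:G/A (Ti); 9:A/G (Ti); 10:G/C (Tv); 11:T/C (Ti); 12:T/C (Ti); 13:G/T (Tv); 23:G/A (Ti); 24:T/C (Ti); 29:C/G (Tv); 37:A/G (Ti); 40:G/A (Ti); 44:C/T (Ti).
Of the 13 differences, 10 transitions and 3 transversions, so the answer is 3.

3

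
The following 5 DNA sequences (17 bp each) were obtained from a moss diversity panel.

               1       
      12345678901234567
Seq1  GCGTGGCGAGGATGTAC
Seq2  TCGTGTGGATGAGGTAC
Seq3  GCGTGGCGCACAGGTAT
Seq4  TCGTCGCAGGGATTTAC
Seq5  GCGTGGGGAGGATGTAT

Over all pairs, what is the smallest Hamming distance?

Pairwise Hamming distances:
  Seq1 vs Seq2: 5
  Seq1 vs Seq3: 5
  Seq1 vs Seq4: 5
  Seq1 vs Seq5: 2
  Seq2 vs Seq3: 7
  Seq2 vs Seq4: 8
  Seq2 vs Seq5: 5
  Seq3 vs Seq4: 9
  Seq3 vs Seq5: 5
  Seq4 vs Seq5: 7
The smallest is 2, between Seq1 and Seq5.

2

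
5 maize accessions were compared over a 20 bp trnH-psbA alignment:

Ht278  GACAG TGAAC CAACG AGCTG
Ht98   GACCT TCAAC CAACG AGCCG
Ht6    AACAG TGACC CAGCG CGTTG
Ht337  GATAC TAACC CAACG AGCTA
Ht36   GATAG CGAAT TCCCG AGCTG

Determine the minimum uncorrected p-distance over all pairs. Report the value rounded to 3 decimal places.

Pairwise Hamming distances:
  Ht278 vs Ht98: 4
  Ht278 vs Ht6: 5
  Ht278 vs Ht337: 5
  Ht278 vs Ht36: 6
  Ht98 vs Ht6: 9
  Ht98 vs Ht337: 7
  Ht98 vs Ht36: 10
  Ht6 vs Ht337: 8
  Ht6 vs Ht36: 10
  Ht337 vs Ht36: 9
The smallest is 4 mismatches, between Ht278 and Ht98; p = 4/20 = 0.200.

0.200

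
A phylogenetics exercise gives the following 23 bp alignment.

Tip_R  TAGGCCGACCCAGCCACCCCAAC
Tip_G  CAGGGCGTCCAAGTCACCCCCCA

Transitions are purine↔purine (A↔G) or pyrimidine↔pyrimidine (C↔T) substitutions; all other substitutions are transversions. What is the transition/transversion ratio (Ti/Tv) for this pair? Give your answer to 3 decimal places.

Mismatches occur at site 1 (T→C, transition), site 5 (C→G, transversion), site 8 (A→T, transversion), site 11 (C→A, transversion), site 14 (C→T, transition), site 21 (A→C, transversion), site 22 (A→C, transversion), site 23 (C→A, transversion).
Of the 8 differences, 2 transitions and 6 transversions, so Ti/Tv = 2/6 = 0.333.

0.333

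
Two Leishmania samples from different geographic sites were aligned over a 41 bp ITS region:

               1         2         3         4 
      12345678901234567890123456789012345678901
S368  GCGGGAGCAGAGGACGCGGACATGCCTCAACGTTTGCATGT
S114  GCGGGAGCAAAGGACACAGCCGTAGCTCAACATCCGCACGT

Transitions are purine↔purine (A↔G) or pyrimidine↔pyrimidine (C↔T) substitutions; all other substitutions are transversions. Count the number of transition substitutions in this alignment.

9

Differing sites — 10:G/A (Ti); 16:G/A (Ti); 18:G/A (Ti); 20:A/C (Tv); 22:A/G (Ti); 24:G/A (Ti); 25:C/G (Tv); 32:G/A (Ti); 34:T/C (Ti); 35:T/C (Ti); 39:T/C (Ti).
Of the 11 differences, 9 transitions and 2 transversions, so the answer is 9.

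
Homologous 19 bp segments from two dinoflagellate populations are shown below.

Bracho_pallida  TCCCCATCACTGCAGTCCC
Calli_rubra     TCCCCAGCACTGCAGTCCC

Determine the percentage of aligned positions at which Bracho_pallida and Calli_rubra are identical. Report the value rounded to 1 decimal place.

94.7%

The sequences differ at position 7 (T/G).
18 of the 19 sites match, so the percent identity is 18/19 × 100 = 94.7%.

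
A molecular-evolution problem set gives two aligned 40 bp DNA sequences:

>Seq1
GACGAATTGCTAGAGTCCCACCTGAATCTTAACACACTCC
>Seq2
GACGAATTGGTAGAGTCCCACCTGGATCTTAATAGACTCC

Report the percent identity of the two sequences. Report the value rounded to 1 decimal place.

Differing sites — 10:C/G; 25:A/G; 33:C/T; 35:C/G.
36 of the 40 sites match, so the percent identity is 36/40 × 100 = 90.0%.

90.0%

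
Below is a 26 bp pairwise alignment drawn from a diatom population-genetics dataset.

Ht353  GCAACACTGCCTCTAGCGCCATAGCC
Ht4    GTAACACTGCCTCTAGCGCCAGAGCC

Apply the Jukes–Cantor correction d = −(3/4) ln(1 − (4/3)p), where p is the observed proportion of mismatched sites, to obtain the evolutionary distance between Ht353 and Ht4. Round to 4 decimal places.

0.0812

Differing sites — 2:C/T; 22:T/G.
p = 2/26 = 0.076923.
d = −0.75 · ln(1 − (4/3)·0.076923) = −0.75 · ln(0.897436) = −0.75 · (-0.108213) = 0.0812.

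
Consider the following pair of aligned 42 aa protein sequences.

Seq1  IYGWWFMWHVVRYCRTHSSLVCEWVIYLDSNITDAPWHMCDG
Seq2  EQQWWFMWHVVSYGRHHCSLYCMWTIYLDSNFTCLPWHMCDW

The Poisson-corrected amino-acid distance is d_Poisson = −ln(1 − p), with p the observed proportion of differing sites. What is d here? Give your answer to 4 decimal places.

Differing sites — 1:I/E; 2:Y/Q; 3:G/Q; 12:R/S; 14:C/G; 16:T/H; 18:S/C; 21:V/Y; 23:E/M; 25:V/T; 32:I/F; 34:D/C; 35:A/L; 42:G/W.
p = 14/42 = 0.333333.
d = −ln(1 − 0.333333) = −ln(0.666667) = 0.4055.

0.4055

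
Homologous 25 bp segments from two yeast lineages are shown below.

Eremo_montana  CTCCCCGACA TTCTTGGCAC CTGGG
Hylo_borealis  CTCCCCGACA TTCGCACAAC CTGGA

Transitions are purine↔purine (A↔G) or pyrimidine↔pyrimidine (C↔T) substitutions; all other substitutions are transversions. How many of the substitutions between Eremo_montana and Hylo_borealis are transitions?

Mismatches occur at site 14 (T→G, transversion), site 15 (T→C, transition), site 16 (G→A, transition), site 17 (G→C, transversion), site 18 (C→A, transversion), site 25 (G→A, transition).
Of the 6 differences, 3 transitions and 3 transversions, so the answer is 3.

3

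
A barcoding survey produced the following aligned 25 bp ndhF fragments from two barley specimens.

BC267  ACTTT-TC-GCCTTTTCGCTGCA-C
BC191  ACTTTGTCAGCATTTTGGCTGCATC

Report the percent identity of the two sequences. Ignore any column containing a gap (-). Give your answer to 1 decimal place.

Excluding the 3 gap columns leaves 22 comparable sites.
Mismatches occur at site 12 (C/A), site 17 (C/G).
20 of the 22 comparable sites match, so the percent identity is 20/22 × 100 = 90.9%.

90.9%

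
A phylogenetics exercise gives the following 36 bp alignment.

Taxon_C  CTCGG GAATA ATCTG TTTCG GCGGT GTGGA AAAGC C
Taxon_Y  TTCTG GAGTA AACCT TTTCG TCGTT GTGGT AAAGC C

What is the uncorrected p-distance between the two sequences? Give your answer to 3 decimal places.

0.250

The sequences differ at positions 1 (C/T), 4 (G/T), 8 (A/G), 12 (T/A), 14 (T/C), 15 (G/T), 21 (G/T), 24 (G/T), 30 (A/T).
There are 9 differences over 36 sites, so p = 9/36 = 0.250.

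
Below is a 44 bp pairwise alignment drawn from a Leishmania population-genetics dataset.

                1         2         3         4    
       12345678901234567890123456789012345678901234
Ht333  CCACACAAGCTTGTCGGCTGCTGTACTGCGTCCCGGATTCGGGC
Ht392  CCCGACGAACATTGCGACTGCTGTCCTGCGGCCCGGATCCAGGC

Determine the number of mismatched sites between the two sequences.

12

The sequences differ at positions 3 (A/C), 4 (C/G), 7 (A/G), 9 (G/A), 11 (T/A), 13 (G/T), 14 (T/G), 17 (G/A), 25 (A/C), 31 (T/G), 39 (T/C), 41 (G/A).
That gives 12 mismatches out of 44 aligned sites, so the Hamming distance is 12.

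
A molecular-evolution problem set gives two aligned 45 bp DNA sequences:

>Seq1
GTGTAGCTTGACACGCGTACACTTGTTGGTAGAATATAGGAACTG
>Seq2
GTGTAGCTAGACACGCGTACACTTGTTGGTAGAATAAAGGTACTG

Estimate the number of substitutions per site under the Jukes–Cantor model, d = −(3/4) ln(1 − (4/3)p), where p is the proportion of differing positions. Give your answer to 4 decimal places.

Differing sites — 9:T/A; 37:T/A; 41:A/T.
p = 3/45 = 0.066667.
d = −0.75 · ln(1 − (4/3)·0.066667) = −0.75 · ln(0.911111) = −0.75 · (-0.093091) = 0.0698.

0.0698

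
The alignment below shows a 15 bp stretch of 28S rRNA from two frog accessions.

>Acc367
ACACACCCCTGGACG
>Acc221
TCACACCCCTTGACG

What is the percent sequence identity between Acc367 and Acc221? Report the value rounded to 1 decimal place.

Differing sites — 1:A/T; 11:G/T.
13 of the 15 sites match, so the percent identity is 13/15 × 100 = 86.7%.

86.7%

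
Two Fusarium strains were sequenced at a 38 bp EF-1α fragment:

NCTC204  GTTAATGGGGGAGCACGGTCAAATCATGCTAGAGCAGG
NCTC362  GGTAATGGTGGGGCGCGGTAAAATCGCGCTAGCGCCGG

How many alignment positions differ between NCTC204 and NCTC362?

Mismatches occur at site 2 (T→G), site 9 (G→T), site 12 (A→G), site 15 (A→G), site 20 (C→A), site 26 (A→G), site 27 (T→C), site 33 (A→C), site 36 (A→C).
That gives 9 mismatches out of 38 aligned sites, so the Hamming distance is 9.

9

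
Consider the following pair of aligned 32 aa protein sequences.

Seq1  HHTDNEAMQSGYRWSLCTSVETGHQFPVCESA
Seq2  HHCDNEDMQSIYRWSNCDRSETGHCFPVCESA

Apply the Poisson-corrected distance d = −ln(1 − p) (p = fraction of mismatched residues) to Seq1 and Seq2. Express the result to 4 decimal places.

0.2877

The sequences differ at positions 3 (T/C), 7 (A/D), 11 (G/I), 16 (L/N), 18 (T/D), 19 (S/R), 20 (V/S), 25 (Q/C).
p = 8/32 = 0.250000.
d = −ln(1 − 0.250000) = −ln(0.750000) = 0.2877.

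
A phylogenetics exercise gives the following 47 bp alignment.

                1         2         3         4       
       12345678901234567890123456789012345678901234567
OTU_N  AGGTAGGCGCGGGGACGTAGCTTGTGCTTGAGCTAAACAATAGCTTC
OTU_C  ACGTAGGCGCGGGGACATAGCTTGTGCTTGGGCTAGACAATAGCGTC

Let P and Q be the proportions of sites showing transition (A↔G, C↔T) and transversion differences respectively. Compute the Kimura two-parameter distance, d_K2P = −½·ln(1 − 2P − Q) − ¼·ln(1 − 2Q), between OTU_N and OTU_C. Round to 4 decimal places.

The sequences differ at positions 2 (G/C, transversion), 17 (G/A, transition), 31 (A/G, transition), 36 (A/G, transition), 45 (T/G, transversion).
Of the 5 differences, 3 transitions and 2 transversions over 47 sites: P = 3/47 = 0.063830, Q = 2/47 = 0.042553.
d = −0.5·ln(0.829787) − 0.25·ln(0.914894) = −0.5·(-0.186586) − 0.25·(-0.088947) = 0.1155.

0.1155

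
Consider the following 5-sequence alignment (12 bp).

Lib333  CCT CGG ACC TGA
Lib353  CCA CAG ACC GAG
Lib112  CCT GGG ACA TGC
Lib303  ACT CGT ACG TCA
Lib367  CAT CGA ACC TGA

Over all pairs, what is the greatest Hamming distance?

8

Pairwise Hamming distances:
  Lib333 vs Lib353: 5
  Lib333 vs Lib112: 3
  Lib333 vs Lib303: 4
  Lib333 vs Lib367: 2
  Lib353 vs Lib112: 7
  Lib353 vs Lib303: 8
  Lib353 vs Lib367: 7
  Lib112 vs Lib303: 6
  Lib112 vs Lib367: 5
  Lib303 vs Lib367: 5
The largest is 8, between Lib353 and Lib303.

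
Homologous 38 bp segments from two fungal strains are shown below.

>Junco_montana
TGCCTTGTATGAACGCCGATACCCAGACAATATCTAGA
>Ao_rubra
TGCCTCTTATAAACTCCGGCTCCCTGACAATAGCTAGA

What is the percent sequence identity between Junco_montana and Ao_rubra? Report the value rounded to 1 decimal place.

Differing sites — 6:T/C; 7:G/T; 11:G/A; 15:G/T; 19:A/G; 20:T/C; 21:A/T; 25:A/T; 33:T/G.
29 of the 38 sites match, so the percent identity is 29/38 × 100 = 76.3%.

76.3%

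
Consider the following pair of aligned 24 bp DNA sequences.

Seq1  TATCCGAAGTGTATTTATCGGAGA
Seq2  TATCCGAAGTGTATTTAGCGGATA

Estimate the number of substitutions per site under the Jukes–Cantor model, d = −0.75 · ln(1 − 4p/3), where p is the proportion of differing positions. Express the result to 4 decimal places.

0.0883

Mismatches occur at site 18 (T/G), site 23 (G/T).
p = 2/24 = 0.083333.
d = −0.75 · ln(1 − (4/3)·0.083333) = −0.75 · ln(0.888889) = −0.75 · (-0.117783) = 0.0883.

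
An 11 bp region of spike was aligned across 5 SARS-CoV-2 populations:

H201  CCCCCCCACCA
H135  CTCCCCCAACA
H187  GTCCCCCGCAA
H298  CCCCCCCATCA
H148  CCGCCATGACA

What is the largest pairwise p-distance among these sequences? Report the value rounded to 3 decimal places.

0.636

Pairwise Hamming distances:
  H201 vs H135: 2
  H201 vs H187: 4
  H201 vs H298: 1
  H201 vs H148: 5
  H135 vs H187: 4
  H135 vs H298: 2
  H135 vs H148: 5
  H187 vs H298: 5
  H187 vs H148: 7
  H298 vs H148: 5
The largest is 7 mismatches, between H187 and H148; p = 7/11 = 0.636.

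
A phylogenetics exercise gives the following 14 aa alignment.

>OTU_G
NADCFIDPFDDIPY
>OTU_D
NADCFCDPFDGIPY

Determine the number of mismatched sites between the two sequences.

The sequences differ at positions 6 (I/C), 11 (D/G).
That gives 2 mismatches out of 14 aligned sites, so the Hamming distance is 2.

2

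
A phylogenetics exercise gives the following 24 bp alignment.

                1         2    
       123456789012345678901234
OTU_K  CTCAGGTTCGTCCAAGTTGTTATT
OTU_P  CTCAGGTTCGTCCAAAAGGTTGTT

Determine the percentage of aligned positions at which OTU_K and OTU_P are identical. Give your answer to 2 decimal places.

83.33%

Mismatches occur at site 16 (G/A), site 17 (T/A), site 18 (T/G), site 22 (A/G).
20 of the 24 sites match, so the percent identity is 20/24 × 100 = 83.33%.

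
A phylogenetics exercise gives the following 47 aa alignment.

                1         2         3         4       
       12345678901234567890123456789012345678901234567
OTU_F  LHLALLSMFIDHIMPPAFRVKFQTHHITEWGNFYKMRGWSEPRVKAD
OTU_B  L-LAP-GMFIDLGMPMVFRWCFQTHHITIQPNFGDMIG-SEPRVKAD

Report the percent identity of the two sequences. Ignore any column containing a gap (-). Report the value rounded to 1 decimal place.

Excluding the 3 gap columns leaves 44 comparable sites.
Differing sites — 5:L/P; 7:S/G; 12:H/L; 13:I/G; 16:P/M; 17:A/V; 20:V/W; 21:K/C; 29:E/I; 30:W/Q; 31:G/P; 34:Y/G; 35:K/D; 37:R/I.
30 of the 44 comparable sites match, so the percent identity is 30/44 × 100 = 68.2%.

68.2%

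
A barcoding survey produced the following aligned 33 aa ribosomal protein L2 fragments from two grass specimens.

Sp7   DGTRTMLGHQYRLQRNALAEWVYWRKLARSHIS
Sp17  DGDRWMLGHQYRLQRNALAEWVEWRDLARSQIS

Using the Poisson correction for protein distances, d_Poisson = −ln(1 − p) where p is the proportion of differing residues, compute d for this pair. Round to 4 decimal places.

0.1643

The sequences differ at positions 3 (T/D), 5 (T/W), 23 (Y/E), 26 (K/D), 31 (H/Q).
p = 5/33 = 0.151515.
d = −ln(1 − 0.151515) = −ln(0.848485) = 0.1643.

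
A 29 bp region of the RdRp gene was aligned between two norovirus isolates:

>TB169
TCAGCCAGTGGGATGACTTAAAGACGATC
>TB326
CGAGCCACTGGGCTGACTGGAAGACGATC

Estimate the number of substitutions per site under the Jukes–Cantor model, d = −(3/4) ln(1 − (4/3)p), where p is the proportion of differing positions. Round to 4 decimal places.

The sequences differ at positions 1 (T/C), 2 (C/G), 8 (G/C), 13 (A/C), 19 (T/G), 20 (A/G).
p = 6/29 = 0.206897.
d = −0.75 · ln(1 − (4/3)·0.206897) = −0.75 · ln(0.724137) = −0.75 · (-0.322775) = 0.2421.

0.2421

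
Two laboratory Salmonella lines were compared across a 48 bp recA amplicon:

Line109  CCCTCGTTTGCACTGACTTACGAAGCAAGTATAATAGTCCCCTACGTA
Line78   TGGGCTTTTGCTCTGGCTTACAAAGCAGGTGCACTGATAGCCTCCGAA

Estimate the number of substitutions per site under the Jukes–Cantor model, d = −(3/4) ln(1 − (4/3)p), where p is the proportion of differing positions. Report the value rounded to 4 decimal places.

Mismatches occur at site 1 (C→T), site 2 (C→G), site 3 (C→G), site 4 (T→G), site 6 (G→T), site 12 (A→T), site 16 (A→G), site 22 (G→A), site 28 (A→G), site 31 (A→G), site 32 (T→C), site 34 (A→C), site 36 (A→G), site 37 (G→A), site 39 (C→A), site 40 (C→G), site 44 (A→C), site 47 (T→A).
p = 18/48 = 0.375000.
d = −0.75 · ln(1 − (4/3)·0.375000) = −0.75 · ln(0.500000) = −0.75 · (-0.693147) = 0.5199.

0.5199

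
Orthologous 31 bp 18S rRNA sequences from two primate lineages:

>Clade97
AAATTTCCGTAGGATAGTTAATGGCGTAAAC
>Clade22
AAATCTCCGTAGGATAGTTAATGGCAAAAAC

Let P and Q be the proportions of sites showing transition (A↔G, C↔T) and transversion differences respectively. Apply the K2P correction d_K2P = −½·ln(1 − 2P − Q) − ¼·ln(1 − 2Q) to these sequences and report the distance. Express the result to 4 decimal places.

0.1046

Differing sites — 5:T/C (Ti); 26:G/A (Ti); 27:T/A (Tv).
Of the 3 differences, 2 transitions and 1 transversion over 31 sites: P = 2/31 = 0.064516, Q = 1/31 = 0.032258.
d = −0.5·ln(0.838710) − 0.25·ln(0.935484) = −0.5·(-0.175890) − 0.25·(-0.066691) = 0.1046.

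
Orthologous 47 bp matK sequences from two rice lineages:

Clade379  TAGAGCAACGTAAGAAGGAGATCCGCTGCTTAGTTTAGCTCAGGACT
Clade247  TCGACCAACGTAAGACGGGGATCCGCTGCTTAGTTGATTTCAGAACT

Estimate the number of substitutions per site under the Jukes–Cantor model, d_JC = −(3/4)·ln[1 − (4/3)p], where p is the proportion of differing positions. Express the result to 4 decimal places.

0.1931

Differing sites — 2:A/C; 5:G/C; 16:A/C; 19:A/G; 36:T/G; 38:G/T; 39:C/T; 44:G/A.
p = 8/47 = 0.170213.
d = −0.75 · ln(1 − (4/3)·0.170213) = −0.75 · ln(0.773049) = −0.75 · (-0.257413) = 0.1931.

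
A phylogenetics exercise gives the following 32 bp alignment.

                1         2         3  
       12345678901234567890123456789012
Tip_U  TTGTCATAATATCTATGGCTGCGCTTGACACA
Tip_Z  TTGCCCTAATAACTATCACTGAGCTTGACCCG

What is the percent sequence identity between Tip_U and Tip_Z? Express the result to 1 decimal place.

75.0%

The sequences differ at positions 4 (T/C), 6 (A/C), 12 (T/A), 17 (G/C), 18 (G/A), 22 (C/A), 30 (A/C), 32 (A/G).
24 of the 32 sites match, so the percent identity is 24/32 × 100 = 75.0%.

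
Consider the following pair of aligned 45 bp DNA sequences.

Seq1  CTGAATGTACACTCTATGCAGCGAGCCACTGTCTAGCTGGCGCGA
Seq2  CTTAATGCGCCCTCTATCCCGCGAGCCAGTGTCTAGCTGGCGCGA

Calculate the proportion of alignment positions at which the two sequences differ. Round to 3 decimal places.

Mismatches occur at site 3 (G→T), site 8 (T→C), site 9 (A→G), site 11 (A→C), site 18 (G→C), site 20 (A→C), site 29 (C→G).
There are 7 differences over 45 sites, so p = 7/45 = 0.156.

0.156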